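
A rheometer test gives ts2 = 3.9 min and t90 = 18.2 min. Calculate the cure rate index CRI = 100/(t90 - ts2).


CRI = 100 / (t90 - ts2)
= 100 / (18.2 - 3.9)
= 100 / 14.3
= 6.99 min^-1

6.99 min^-1


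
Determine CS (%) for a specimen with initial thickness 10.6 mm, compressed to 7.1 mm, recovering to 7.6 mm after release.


CS = (t0 - recovered) / (t0 - ts) * 100
= (10.6 - 7.6) / (10.6 - 7.1) * 100
= 3.0 / 3.5 * 100
= 85.7%

85.7%


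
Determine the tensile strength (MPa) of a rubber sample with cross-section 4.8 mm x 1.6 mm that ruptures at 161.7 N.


Area = width * thickness = 4.8 * 1.6 = 7.68 mm^2
TS = force / area = 161.7 / 7.68 = 21.05 MPa

21.05 MPa


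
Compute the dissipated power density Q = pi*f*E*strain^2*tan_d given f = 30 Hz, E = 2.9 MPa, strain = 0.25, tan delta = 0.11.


Q = pi * f * E * strain^2 * tan_d
= pi * 30 * 2.9 * 0.25^2 * 0.11
= pi * 30 * 2.9 * 0.0625 * 0.11
= 1.8791

Q = 1.8791


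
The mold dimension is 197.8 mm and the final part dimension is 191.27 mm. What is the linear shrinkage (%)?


Shrinkage = (mold - part) / mold * 100
= (197.8 - 191.27) / 197.8 * 100
= 6.53 / 197.8 * 100
= 3.3%

3.3%


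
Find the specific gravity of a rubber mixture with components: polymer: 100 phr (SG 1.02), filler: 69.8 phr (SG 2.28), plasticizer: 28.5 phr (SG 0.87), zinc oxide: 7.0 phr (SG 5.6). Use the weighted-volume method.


Sum of weights = 205.3
Volume contributions:
  polymer: 100/1.02 = 98.0392
  filler: 69.8/2.28 = 30.6140
  plasticizer: 28.5/0.87 = 32.7586
  zinc oxide: 7.0/5.6 = 1.2500
Sum of volumes = 162.6619
SG = 205.3 / 162.6619 = 1.262

SG = 1.262


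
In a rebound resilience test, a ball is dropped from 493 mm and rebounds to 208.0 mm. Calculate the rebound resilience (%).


Resilience = h_rebound / h_drop * 100
= 208.0 / 493 * 100
= 42.2%

42.2%


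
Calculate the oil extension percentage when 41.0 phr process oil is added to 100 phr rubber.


Oil % = oil / (100 + oil) * 100
= 41.0 / (100 + 41.0) * 100
= 41.0 / 141.0 * 100
= 29.08%

29.08%


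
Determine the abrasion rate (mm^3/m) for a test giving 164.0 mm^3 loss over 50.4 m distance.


Rate = volume_loss / distance
= 164.0 / 50.4
= 3.254 mm^3/m

3.254 mm^3/m


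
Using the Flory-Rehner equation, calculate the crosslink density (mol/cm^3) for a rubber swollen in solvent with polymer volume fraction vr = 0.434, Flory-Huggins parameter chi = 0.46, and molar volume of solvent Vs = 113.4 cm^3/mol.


ln(1 - vr) = ln(1 - 0.434) = -0.5692
Numerator = -((-0.5692) + 0.434 + 0.46 * 0.434^2) = 0.0485
Denominator = 113.4 * (0.434^(1/3) - 0.434/2) = 61.2493
nu = 0.0485 / 61.2493 = 7.9213e-04 mol/cm^3

7.9213e-04 mol/cm^3


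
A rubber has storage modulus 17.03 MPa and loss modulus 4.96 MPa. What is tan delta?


tan delta = E'' / E'
= 4.96 / 17.03
= 0.2913

tan delta = 0.2913


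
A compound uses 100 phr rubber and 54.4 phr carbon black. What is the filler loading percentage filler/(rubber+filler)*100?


Filler % = filler / (rubber + filler) * 100
= 54.4 / (100 + 54.4) * 100
= 54.4 / 154.4 * 100
= 35.23%

35.23%


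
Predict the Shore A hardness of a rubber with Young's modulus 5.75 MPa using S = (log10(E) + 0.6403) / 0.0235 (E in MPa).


log10(E) = 0.0235*S - 0.6403  =>  S = (log10(E) + 0.6403) / 0.0235
log10(5.75) = 0.759668
S = (0.759668 + 0.6403) / 0.0235 = 1.399968 / 0.0235
S = 59.6

Shore A = 59.6


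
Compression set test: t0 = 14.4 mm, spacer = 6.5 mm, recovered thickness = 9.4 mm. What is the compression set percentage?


CS = (t0 - recovered) / (t0 - ts) * 100
= (14.4 - 9.4) / (14.4 - 6.5) * 100
= 5.0 / 7.9 * 100
= 63.3%

63.3%


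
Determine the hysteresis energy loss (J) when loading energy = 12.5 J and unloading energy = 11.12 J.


Hysteresis loss = loading - unloading
= 12.5 - 11.12
= 1.38 J

1.38 J


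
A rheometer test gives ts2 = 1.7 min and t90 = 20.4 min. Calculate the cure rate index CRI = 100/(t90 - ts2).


CRI = 100 / (t90 - ts2)
= 100 / (20.4 - 1.7)
= 100 / 18.7
= 5.35 min^-1

5.35 min^-1


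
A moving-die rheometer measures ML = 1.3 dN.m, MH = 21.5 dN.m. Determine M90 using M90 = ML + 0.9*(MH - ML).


M90 = ML + 0.9 * (MH - ML)
M90 = 1.3 + 0.9 * (21.5 - 1.3)
M90 = 1.3 + 0.9 * 20.2
M90 = 19.48 dN.m

19.48 dN.m


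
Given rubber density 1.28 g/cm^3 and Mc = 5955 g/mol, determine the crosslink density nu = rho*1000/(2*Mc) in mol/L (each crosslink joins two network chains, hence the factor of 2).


nu = rho * 1000 / (2 * Mc)
nu = 1.28 * 1000 / (2 * 5955)
nu = 1280.0 / 11910
nu = 0.1075 mol/L

0.1075 mol/L


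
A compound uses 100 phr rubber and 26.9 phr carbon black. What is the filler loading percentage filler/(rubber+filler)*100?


Filler % = filler / (rubber + filler) * 100
= 26.9 / (100 + 26.9) * 100
= 26.9 / 126.9 * 100
= 21.2%

21.2%


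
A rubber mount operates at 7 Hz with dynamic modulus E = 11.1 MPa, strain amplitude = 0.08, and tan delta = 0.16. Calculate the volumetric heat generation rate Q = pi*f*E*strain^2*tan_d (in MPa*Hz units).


Q = pi * f * E * strain^2 * tan_d
= pi * 7 * 11.1 * 0.08^2 * 0.16
= pi * 7 * 11.1 * 0.0064 * 0.16
= 0.2500

Q = 0.2500


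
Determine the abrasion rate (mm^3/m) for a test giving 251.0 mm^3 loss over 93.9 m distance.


Rate = volume_loss / distance
= 251.0 / 93.9
= 2.673 mm^3/m

2.673 mm^3/m


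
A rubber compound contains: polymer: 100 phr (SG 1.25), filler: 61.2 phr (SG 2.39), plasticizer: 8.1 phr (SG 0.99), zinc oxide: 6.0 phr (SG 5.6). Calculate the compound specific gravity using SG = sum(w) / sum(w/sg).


Sum of weights = 175.3
Volume contributions:
  polymer: 100/1.25 = 80.0000
  filler: 61.2/2.39 = 25.6067
  plasticizer: 8.1/0.99 = 8.1818
  zinc oxide: 6.0/5.6 = 1.0714
Sum of volumes = 114.8599
SG = 175.3 / 114.8599 = 1.526

SG = 1.526


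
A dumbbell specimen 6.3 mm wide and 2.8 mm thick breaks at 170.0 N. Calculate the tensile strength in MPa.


Area = width * thickness = 6.3 * 2.8 = 17.64 mm^2
TS = force / area = 170.0 / 17.64 = 9.64 MPa

9.64 MPa


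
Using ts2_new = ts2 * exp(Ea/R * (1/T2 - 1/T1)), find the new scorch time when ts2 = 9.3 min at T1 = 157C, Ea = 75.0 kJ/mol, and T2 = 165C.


Convert temperatures: T1 = 157 + 273.15 = 430.15 K, T2 = 165 + 273.15 = 438.15 K
ts2_new = 9.3 * exp(75000 / 8.314 * (1/438.15 - 1/430.15))
1/T2 - 1/T1 = -4.2447e-05
ts2_new = 6.34 min

6.34 min


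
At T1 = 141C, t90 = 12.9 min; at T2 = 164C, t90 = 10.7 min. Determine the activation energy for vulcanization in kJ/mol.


T1 = 414.15 K, T2 = 437.15 K
1/T1 - 1/T2 = 1.2704e-04
ln(t1/t2) = ln(12.9/10.7) = 0.1870
Ea = 8.314 * 0.1870 / 1.2704e-04 = 12236.9667 J/mol
Ea = 12.24 kJ/mol

12.24 kJ/mol


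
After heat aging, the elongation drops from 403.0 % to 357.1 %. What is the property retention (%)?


Retention = aged / original * 100
= 357.1 / 403.0 * 100
= 88.6%

88.6%


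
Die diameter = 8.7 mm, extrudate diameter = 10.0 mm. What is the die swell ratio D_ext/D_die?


Die swell ratio = D_extrudate / D_die
= 10.0 / 8.7
= 1.149

Die swell = 1.149


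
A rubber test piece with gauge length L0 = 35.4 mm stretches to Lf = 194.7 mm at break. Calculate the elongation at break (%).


Elongation = (Lf - L0) / L0 * 100
= (194.7 - 35.4) / 35.4 * 100
= 159.3 / 35.4 * 100
= 450.0%

450.0%


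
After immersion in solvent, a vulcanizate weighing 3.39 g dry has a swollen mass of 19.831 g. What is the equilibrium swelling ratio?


Q = W_swollen / W_dry
Q = 19.831 / 3.39
Q = 5.85

Q = 5.85


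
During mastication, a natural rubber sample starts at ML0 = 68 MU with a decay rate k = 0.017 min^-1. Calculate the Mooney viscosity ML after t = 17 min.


ML = ML0 * exp(-k * t)
ML = 68 * exp(-0.017 * 17)
ML = 68 * 0.7490
ML = 50.93 MU

50.93 MU


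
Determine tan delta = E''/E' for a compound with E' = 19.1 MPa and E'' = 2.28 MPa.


tan delta = E'' / E'
= 2.28 / 19.1
= 0.1194

tan delta = 0.1194


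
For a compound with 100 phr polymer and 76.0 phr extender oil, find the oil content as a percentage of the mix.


Oil % = oil / (100 + oil) * 100
= 76.0 / (100 + 76.0) * 100
= 76.0 / 176.0 * 100
= 43.18%

43.18%


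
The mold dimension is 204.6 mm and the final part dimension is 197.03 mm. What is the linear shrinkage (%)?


Shrinkage = (mold - part) / mold * 100
= (204.6 - 197.03) / 204.6 * 100
= 7.57 / 204.6 * 100
= 3.7%

3.7%


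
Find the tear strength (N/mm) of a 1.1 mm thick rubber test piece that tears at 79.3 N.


Tear strength = force / thickness
= 79.3 / 1.1
= 72.09 N/mm

72.09 N/mm


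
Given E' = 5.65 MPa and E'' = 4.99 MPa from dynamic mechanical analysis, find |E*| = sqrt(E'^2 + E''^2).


|E*| = sqrt(E'^2 + E''^2)
= sqrt(5.65^2 + 4.99^2)
= sqrt(31.9225 + 24.9001)
= 7.538 MPa

7.538 MPa


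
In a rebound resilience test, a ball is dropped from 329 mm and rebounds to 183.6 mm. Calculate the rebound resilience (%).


Resilience = h_rebound / h_drop * 100
= 183.6 / 329 * 100
= 55.8%

55.8%


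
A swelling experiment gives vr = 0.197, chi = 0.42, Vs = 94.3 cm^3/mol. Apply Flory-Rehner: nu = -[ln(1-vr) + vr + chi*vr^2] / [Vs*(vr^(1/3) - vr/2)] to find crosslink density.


ln(1 - vr) = ln(1 - 0.197) = -0.2194
Numerator = -((-0.2194) + 0.197 + 0.42 * 0.197^2) = 0.0061
Denominator = 94.3 * (0.197^(1/3) - 0.197/2) = 45.5813
nu = 0.0061 / 45.5813 = 1.3384e-04 mol/cm^3

1.3384e-04 mol/cm^3


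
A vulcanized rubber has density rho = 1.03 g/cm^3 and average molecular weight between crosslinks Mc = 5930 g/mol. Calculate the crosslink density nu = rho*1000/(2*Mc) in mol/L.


nu = rho * 1000 / (2 * Mc)
nu = 1.03 * 1000 / (2 * 5930)
nu = 1030.0 / 11860
nu = 0.0868 mol/L

0.0868 mol/L


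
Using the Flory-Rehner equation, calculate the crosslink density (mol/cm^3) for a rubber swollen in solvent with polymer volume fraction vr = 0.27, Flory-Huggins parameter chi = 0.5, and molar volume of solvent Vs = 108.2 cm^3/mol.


ln(1 - vr) = ln(1 - 0.27) = -0.3147
Numerator = -((-0.3147) + 0.27 + 0.5 * 0.27^2) = 0.0083
Denominator = 108.2 * (0.27^(1/3) - 0.27/2) = 55.3260
nu = 0.0083 / 55.3260 = 1.4931e-04 mol/cm^3

1.4931e-04 mol/cm^3


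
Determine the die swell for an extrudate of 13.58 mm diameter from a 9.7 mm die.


Die swell ratio = D_extrudate / D_die
= 13.58 / 9.7
= 1.4

Die swell = 1.4


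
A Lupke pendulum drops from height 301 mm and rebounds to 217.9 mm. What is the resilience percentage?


Resilience = h_rebound / h_drop * 100
= 217.9 / 301 * 100
= 72.4%

72.4%


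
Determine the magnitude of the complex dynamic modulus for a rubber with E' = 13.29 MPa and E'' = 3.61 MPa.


|E*| = sqrt(E'^2 + E''^2)
= sqrt(13.29^2 + 3.61^2)
= sqrt(176.6241 + 13.0321)
= 13.772 MPa

13.772 MPa


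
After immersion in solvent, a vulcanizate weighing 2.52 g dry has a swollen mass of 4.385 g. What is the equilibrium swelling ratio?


Q = W_swollen / W_dry
Q = 4.385 / 2.52
Q = 1.74

Q = 1.74


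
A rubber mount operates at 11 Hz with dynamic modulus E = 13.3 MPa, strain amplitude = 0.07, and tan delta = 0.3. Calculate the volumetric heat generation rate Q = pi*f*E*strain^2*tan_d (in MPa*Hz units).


Q = pi * f * E * strain^2 * tan_d
= pi * 11 * 13.3 * 0.07^2 * 0.3
= pi * 11 * 13.3 * 0.0049 * 0.3
= 0.6756

Q = 0.6756


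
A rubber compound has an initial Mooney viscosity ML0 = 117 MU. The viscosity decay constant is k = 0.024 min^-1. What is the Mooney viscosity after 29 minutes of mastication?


ML = ML0 * exp(-k * t)
ML = 117 * exp(-0.024 * 29)
ML = 117 * 0.4986
ML = 58.33 MU

58.33 MU


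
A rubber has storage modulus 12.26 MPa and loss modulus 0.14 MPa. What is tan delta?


tan delta = E'' / E'
= 0.14 / 12.26
= 0.0114

tan delta = 0.0114


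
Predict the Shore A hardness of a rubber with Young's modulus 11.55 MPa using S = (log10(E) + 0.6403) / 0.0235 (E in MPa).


log10(E) = 0.0235*S - 0.6403  =>  S = (log10(E) + 0.6403) / 0.0235
log10(11.55) = 1.062582
S = (1.062582 + 0.6403) / 0.0235 = 1.702882 / 0.0235
S = 72.5

Shore A = 72.5


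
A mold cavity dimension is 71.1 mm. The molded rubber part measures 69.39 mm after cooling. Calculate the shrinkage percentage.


Shrinkage = (mold - part) / mold * 100
= (71.1 - 69.39) / 71.1 * 100
= 1.71 / 71.1 * 100
= 2.41%

2.41%


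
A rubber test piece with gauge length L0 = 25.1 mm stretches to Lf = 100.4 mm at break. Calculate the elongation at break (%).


Elongation = (Lf - L0) / L0 * 100
= (100.4 - 25.1) / 25.1 * 100
= 75.3 / 25.1 * 100
= 300.0%

300.0%


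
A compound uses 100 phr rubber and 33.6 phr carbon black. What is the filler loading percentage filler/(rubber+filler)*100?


Filler % = filler / (rubber + filler) * 100
= 33.6 / (100 + 33.6) * 100
= 33.6 / 133.6 * 100
= 25.15%

25.15%


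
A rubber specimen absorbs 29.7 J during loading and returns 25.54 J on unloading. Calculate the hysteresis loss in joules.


Hysteresis loss = loading - unloading
= 29.7 - 25.54
= 4.16 J

4.16 J


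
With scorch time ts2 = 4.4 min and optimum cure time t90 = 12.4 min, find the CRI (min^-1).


CRI = 100 / (t90 - ts2)
= 100 / (12.4 - 4.4)
= 100 / 8.0
= 12.5 min^-1

12.5 min^-1


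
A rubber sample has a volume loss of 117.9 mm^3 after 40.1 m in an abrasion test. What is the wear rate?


Rate = volume_loss / distance
= 117.9 / 40.1
= 2.94 mm^3/m

2.94 mm^3/m


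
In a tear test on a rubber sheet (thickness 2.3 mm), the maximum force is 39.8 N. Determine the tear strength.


Tear strength = force / thickness
= 39.8 / 2.3
= 17.3 N/mm

17.3 N/mm


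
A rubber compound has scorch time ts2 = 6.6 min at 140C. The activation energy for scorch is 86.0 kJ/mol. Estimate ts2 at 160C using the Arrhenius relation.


Convert temperatures: T1 = 140 + 273.15 = 413.15 K, T2 = 160 + 273.15 = 433.15 K
ts2_new = 6.6 * exp(86000 / 8.314 * (1/433.15 - 1/413.15))
1/T2 - 1/T1 = -1.1176e-04
ts2_new = 2.08 min

2.08 min


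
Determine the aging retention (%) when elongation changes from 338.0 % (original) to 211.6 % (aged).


Retention = aged / original * 100
= 211.6 / 338.0 * 100
= 62.6%

62.6%


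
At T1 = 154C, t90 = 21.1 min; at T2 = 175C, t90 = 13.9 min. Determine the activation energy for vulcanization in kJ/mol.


T1 = 427.15 K, T2 = 448.15 K
1/T1 - 1/T2 = 1.0970e-04
ln(t1/t2) = ln(21.1/13.9) = 0.4174
Ea = 8.314 * 0.4174 / 1.0970e-04 = 31632.2833 J/mol
Ea = 31.63 kJ/mol

31.63 kJ/mol


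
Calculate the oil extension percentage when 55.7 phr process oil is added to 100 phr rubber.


Oil % = oil / (100 + oil) * 100
= 55.7 / (100 + 55.7) * 100
= 55.7 / 155.7 * 100
= 35.77%

35.77%


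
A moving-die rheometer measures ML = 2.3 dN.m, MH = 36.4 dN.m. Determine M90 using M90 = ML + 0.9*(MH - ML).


M90 = ML + 0.9 * (MH - ML)
M90 = 2.3 + 0.9 * (36.4 - 2.3)
M90 = 2.3 + 0.9 * 34.1
M90 = 32.99 dN.m

32.99 dN.m


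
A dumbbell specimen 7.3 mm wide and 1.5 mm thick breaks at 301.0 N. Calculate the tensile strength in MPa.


Area = width * thickness = 7.3 * 1.5 = 10.95 mm^2
TS = force / area = 301.0 / 10.95 = 27.49 MPa

27.49 MPa


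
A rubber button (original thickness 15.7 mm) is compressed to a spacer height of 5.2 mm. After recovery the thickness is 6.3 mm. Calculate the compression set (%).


CS = (t0 - recovered) / (t0 - ts) * 100
= (15.7 - 6.3) / (15.7 - 5.2) * 100
= 9.4 / 10.5 * 100
= 89.5%

89.5%


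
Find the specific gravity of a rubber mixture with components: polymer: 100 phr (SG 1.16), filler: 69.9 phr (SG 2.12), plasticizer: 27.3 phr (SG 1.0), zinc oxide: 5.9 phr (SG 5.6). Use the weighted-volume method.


Sum of weights = 203.1
Volume contributions:
  polymer: 100/1.16 = 86.2069
  filler: 69.9/2.12 = 32.9717
  plasticizer: 27.3/1.0 = 27.3000
  zinc oxide: 5.9/5.6 = 1.0536
Sum of volumes = 147.5322
SG = 203.1 / 147.5322 = 1.377

SG = 1.377


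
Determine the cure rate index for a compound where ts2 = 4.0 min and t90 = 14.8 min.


CRI = 100 / (t90 - ts2)
= 100 / (14.8 - 4.0)
= 100 / 10.8
= 9.26 min^-1

9.26 min^-1


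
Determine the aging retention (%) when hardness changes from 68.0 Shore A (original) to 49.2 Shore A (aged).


Retention = aged / original * 100
= 49.2 / 68.0 * 100
= 72.4%

72.4%


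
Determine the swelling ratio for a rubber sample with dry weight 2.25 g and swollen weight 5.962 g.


Q = W_swollen / W_dry
Q = 5.962 / 2.25
Q = 2.65

Q = 2.65


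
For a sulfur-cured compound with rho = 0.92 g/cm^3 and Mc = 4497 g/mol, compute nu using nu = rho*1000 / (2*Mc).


nu = rho * 1000 / (2 * Mc)
nu = 0.92 * 1000 / (2 * 4497)
nu = 920.0 / 8994
nu = 0.1023 mol/L

0.1023 mol/L


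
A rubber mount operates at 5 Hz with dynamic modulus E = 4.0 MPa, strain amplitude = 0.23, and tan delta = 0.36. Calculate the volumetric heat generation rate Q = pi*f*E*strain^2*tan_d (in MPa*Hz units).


Q = pi * f * E * strain^2 * tan_d
= pi * 5 * 4.0 * 0.23^2 * 0.36
= pi * 5 * 4.0 * 0.0529 * 0.36
= 1.1966

Q = 1.1966


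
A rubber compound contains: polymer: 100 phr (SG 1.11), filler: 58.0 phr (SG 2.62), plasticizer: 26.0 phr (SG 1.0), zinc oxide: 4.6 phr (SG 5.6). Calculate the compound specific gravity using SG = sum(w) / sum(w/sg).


Sum of weights = 188.6
Volume contributions:
  polymer: 100/1.11 = 90.0901
  filler: 58.0/2.62 = 22.1374
  plasticizer: 26.0/1.0 = 26.0000
  zinc oxide: 4.6/5.6 = 0.8214
Sum of volumes = 139.0489
SG = 188.6 / 139.0489 = 1.356

SG = 1.356


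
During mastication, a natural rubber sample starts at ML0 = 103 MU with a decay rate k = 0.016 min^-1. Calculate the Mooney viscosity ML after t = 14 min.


ML = ML0 * exp(-k * t)
ML = 103 * exp(-0.016 * 14)
ML = 103 * 0.7993
ML = 82.33 MU

82.33 MU


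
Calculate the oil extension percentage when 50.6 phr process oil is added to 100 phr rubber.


Oil % = oil / (100 + oil) * 100
= 50.6 / (100 + 50.6) * 100
= 50.6 / 150.6 * 100
= 33.6%

33.6%


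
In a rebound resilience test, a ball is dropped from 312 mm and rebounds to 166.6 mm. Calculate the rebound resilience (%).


Resilience = h_rebound / h_drop * 100
= 166.6 / 312 * 100
= 53.4%

53.4%


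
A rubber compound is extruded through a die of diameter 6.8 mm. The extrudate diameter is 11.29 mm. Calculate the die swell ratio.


Die swell ratio = D_extrudate / D_die
= 11.29 / 6.8
= 1.66

Die swell = 1.66


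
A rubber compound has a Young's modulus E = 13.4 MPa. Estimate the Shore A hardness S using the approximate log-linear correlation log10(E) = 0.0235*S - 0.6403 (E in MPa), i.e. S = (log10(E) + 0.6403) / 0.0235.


log10(E) = 0.0235*S - 0.6403  =>  S = (log10(E) + 0.6403) / 0.0235
log10(13.4) = 1.127105
S = (1.127105 + 0.6403) / 0.0235 = 1.767405 / 0.0235
S = 75.2

Shore A = 75.2


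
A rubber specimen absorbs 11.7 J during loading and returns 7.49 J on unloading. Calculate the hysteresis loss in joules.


Hysteresis loss = loading - unloading
= 11.7 - 7.49
= 4.21 J

4.21 J


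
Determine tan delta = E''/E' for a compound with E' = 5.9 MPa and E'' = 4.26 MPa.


tan delta = E'' / E'
= 4.26 / 5.9
= 0.722

tan delta = 0.722


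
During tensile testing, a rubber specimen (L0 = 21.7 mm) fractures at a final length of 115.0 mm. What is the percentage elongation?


Elongation = (Lf - L0) / L0 * 100
= (115.0 - 21.7) / 21.7 * 100
= 93.3 / 21.7 * 100
= 430.0%

430.0%


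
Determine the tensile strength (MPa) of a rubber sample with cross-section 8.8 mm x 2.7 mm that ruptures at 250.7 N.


Area = width * thickness = 8.8 * 2.7 = 23.76 mm^2
TS = force / area = 250.7 / 23.76 = 10.55 MPa

10.55 MPa


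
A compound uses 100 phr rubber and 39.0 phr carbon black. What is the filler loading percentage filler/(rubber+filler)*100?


Filler % = filler / (rubber + filler) * 100
= 39.0 / (100 + 39.0) * 100
= 39.0 / 139.0 * 100
= 28.06%

28.06%


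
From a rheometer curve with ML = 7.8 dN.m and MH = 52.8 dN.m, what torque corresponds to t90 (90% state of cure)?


M90 = ML + 0.9 * (MH - ML)
M90 = 7.8 + 0.9 * (52.8 - 7.8)
M90 = 7.8 + 0.9 * 45.0
M90 = 48.3 dN.m

48.3 dN.m


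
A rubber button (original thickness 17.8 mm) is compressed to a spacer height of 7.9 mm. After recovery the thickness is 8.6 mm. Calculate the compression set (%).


CS = (t0 - recovered) / (t0 - ts) * 100
= (17.8 - 8.6) / (17.8 - 7.9) * 100
= 9.2 / 9.9 * 100
= 92.9%

92.9%


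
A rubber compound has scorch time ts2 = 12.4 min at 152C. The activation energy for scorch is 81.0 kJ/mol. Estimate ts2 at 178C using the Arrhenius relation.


Convert temperatures: T1 = 152 + 273.15 = 425.15 K, T2 = 178 + 273.15 = 451.15 K
ts2_new = 12.4 * exp(81000 / 8.314 * (1/451.15 - 1/425.15))
1/T2 - 1/T1 = -1.3555e-04
ts2_new = 3.31 min

3.31 min


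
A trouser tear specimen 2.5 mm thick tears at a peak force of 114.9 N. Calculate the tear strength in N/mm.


Tear strength = force / thickness
= 114.9 / 2.5
= 45.96 N/mm

45.96 N/mm


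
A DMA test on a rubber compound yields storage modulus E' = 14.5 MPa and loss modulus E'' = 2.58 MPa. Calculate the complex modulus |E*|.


|E*| = sqrt(E'^2 + E''^2)
= sqrt(14.5^2 + 2.58^2)
= sqrt(210.2500 + 6.6564)
= 14.728 MPa

14.728 MPa


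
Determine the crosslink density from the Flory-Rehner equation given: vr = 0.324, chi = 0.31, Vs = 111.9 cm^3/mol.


ln(1 - vr) = ln(1 - 0.324) = -0.3916
Numerator = -((-0.3916) + 0.324 + 0.31 * 0.324^2) = 0.0350
Denominator = 111.9 * (0.324^(1/3) - 0.324/2) = 58.7283
nu = 0.0350 / 58.7283 = 5.9630e-04 mol/cm^3

5.9630e-04 mol/cm^3


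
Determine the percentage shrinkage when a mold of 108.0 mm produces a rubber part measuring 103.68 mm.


Shrinkage = (mold - part) / mold * 100
= (108.0 - 103.68) / 108.0 * 100
= 4.32 / 108.0 * 100
= 4.0%

4.0%


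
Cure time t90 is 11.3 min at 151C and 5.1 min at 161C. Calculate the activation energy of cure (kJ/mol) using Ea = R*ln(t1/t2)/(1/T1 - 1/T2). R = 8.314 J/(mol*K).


T1 = 424.15 K, T2 = 434.15 K
1/T1 - 1/T2 = 5.4305e-05
ln(t1/t2) = ln(11.3/5.1) = 0.7956
Ea = 8.314 * 0.7956 / 5.4305e-05 = 121798.9177 J/mol
Ea = 121.8 kJ/mol

121.8 kJ/mol


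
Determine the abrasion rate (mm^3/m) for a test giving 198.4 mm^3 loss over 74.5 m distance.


Rate = volume_loss / distance
= 198.4 / 74.5
= 2.663 mm^3/m

2.663 mm^3/m


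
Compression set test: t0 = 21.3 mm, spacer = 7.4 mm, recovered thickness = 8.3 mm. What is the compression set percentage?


CS = (t0 - recovered) / (t0 - ts) * 100
= (21.3 - 8.3) / (21.3 - 7.4) * 100
= 13.0 / 13.9 * 100
= 93.5%

93.5%


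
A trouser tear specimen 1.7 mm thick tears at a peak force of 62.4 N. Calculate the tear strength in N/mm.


Tear strength = force / thickness
= 62.4 / 1.7
= 36.71 N/mm

36.71 N/mm


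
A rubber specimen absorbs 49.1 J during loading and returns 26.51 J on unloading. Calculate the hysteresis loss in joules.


Hysteresis loss = loading - unloading
= 49.1 - 26.51
= 22.59 J

22.59 J


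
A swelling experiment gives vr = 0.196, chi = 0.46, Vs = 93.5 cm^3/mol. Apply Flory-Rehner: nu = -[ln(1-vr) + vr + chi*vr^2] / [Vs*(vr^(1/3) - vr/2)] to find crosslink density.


ln(1 - vr) = ln(1 - 0.196) = -0.2182
Numerator = -((-0.2182) + 0.196 + 0.46 * 0.196^2) = 0.0045
Denominator = 93.5 * (0.196^(1/3) - 0.196/2) = 45.1491
nu = 0.0045 / 45.1491 = 9.9330e-05 mol/cm^3

9.9330e-05 mol/cm^3


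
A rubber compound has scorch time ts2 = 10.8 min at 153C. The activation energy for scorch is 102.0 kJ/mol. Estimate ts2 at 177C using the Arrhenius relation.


Convert temperatures: T1 = 153 + 273.15 = 426.15 K, T2 = 177 + 273.15 = 450.15 K
ts2_new = 10.8 * exp(102000 / 8.314 * (1/450.15 - 1/426.15))
1/T2 - 1/T1 = -1.2511e-04
ts2_new = 2.33 min

2.33 min


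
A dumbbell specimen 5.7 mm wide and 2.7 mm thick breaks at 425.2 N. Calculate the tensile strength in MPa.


Area = width * thickness = 5.7 * 2.7 = 15.39 mm^2
TS = force / area = 425.2 / 15.39 = 27.63 MPa

27.63 MPa


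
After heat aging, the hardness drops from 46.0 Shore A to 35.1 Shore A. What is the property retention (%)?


Retention = aged / original * 100
= 35.1 / 46.0 * 100
= 76.3%

76.3%


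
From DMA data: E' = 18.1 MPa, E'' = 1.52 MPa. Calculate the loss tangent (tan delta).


tan delta = E'' / E'
= 1.52 / 18.1
= 0.084

tan delta = 0.084


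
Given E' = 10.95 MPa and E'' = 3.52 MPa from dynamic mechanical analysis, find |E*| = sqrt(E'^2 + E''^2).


|E*| = sqrt(E'^2 + E''^2)
= sqrt(10.95^2 + 3.52^2)
= sqrt(119.9025 + 12.3904)
= 11.502 MPa

11.502 MPa


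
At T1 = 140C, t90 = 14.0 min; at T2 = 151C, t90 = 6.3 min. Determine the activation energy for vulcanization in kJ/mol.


T1 = 413.15 K, T2 = 424.15 K
1/T1 - 1/T2 = 6.2772e-05
ln(t1/t2) = ln(14.0/6.3) = 0.7985
Ea = 8.314 * 0.7985 / 6.2772e-05 = 105760.5425 J/mol
Ea = 105.76 kJ/mol

105.76 kJ/mol


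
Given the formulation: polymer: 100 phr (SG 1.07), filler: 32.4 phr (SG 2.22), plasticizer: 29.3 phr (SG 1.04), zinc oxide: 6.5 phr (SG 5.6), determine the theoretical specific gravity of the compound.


Sum of weights = 168.2
Volume contributions:
  polymer: 100/1.07 = 93.4579
  filler: 32.4/2.22 = 14.5946
  plasticizer: 29.3/1.04 = 28.1731
  zinc oxide: 6.5/5.6 = 1.1607
Sum of volumes = 137.3863
SG = 168.2 / 137.3863 = 1.224

SG = 1.224


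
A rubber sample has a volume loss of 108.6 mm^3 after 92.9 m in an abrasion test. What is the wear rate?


Rate = volume_loss / distance
= 108.6 / 92.9
= 1.169 mm^3/m

1.169 mm^3/m


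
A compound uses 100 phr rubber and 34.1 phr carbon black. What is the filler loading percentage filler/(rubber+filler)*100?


Filler % = filler / (rubber + filler) * 100
= 34.1 / (100 + 34.1) * 100
= 34.1 / 134.1 * 100
= 25.43%

25.43%


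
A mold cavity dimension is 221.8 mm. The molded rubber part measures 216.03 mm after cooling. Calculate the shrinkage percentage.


Shrinkage = (mold - part) / mold * 100
= (221.8 - 216.03) / 221.8 * 100
= 5.77 / 221.8 * 100
= 2.6%

2.6%


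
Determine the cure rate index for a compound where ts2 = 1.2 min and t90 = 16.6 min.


CRI = 100 / (t90 - ts2)
= 100 / (16.6 - 1.2)
= 100 / 15.4
= 6.49 min^-1

6.49 min^-1


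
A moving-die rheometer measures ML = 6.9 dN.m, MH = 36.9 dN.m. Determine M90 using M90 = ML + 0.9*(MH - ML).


M90 = ML + 0.9 * (MH - ML)
M90 = 6.9 + 0.9 * (36.9 - 6.9)
M90 = 6.9 + 0.9 * 30.0
M90 = 33.9 dN.m

33.9 dN.m


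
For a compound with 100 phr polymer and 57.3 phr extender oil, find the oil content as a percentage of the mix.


Oil % = oil / (100 + oil) * 100
= 57.3 / (100 + 57.3) * 100
= 57.3 / 157.3 * 100
= 36.43%

36.43%


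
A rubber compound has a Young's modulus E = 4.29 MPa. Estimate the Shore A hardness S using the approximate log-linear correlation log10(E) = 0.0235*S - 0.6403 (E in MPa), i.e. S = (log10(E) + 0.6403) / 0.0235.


log10(E) = 0.0235*S - 0.6403  =>  S = (log10(E) + 0.6403) / 0.0235
log10(4.29) = 0.632457
S = (0.632457 + 0.6403) / 0.0235 = 1.272757 / 0.0235
S = 54.2

Shore A = 54.2


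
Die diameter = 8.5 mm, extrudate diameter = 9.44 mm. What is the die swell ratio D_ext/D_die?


Die swell ratio = D_extrudate / D_die
= 9.44 / 8.5
= 1.111

Die swell = 1.111


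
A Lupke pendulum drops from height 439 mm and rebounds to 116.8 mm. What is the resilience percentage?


Resilience = h_rebound / h_drop * 100
= 116.8 / 439 * 100
= 26.6%

26.6%


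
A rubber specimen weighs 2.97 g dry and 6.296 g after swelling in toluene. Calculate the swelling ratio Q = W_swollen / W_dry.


Q = W_swollen / W_dry
Q = 6.296 / 2.97
Q = 2.12

Q = 2.12


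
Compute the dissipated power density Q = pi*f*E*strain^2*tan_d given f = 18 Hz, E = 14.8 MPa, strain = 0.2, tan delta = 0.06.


Q = pi * f * E * strain^2 * tan_d
= pi * 18 * 14.8 * 0.2^2 * 0.06
= pi * 18 * 14.8 * 0.0400 * 0.06
= 2.0086

Q = 2.0086


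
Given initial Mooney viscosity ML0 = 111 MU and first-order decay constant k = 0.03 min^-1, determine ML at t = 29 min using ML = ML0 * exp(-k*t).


ML = ML0 * exp(-k * t)
ML = 111 * exp(-0.03 * 29)
ML = 111 * 0.4190
ML = 46.5 MU

46.5 MU


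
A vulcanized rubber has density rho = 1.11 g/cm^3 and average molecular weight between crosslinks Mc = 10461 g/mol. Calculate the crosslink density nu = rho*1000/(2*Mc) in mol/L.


nu = rho * 1000 / (2 * Mc)
nu = 1.11 * 1000 / (2 * 10461)
nu = 1110.0 / 20922
nu = 0.0531 mol/L

0.0531 mol/L


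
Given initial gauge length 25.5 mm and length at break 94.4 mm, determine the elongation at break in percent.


Elongation = (Lf - L0) / L0 * 100
= (94.4 - 25.5) / 25.5 * 100
= 68.9 / 25.5 * 100
= 270.2%

270.2%


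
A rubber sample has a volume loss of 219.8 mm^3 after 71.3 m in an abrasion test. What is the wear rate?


Rate = volume_loss / distance
= 219.8 / 71.3
= 3.083 mm^3/m

3.083 mm^3/m


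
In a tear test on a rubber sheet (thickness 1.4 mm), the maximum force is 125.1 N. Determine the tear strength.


Tear strength = force / thickness
= 125.1 / 1.4
= 89.36 N/mm

89.36 N/mm


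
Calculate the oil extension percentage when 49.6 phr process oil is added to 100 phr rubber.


Oil % = oil / (100 + oil) * 100
= 49.6 / (100 + 49.6) * 100
= 49.6 / 149.6 * 100
= 33.16%

33.16%


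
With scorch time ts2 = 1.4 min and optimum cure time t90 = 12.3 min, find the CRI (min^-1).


CRI = 100 / (t90 - ts2)
= 100 / (12.3 - 1.4)
= 100 / 10.9
= 9.17 min^-1

9.17 min^-1


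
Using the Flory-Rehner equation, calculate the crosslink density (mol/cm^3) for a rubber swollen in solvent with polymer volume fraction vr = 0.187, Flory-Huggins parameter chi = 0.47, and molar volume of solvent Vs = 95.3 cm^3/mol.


ln(1 - vr) = ln(1 - 0.187) = -0.2070
Numerator = -((-0.2070) + 0.187 + 0.47 * 0.187^2) = 0.0036
Denominator = 95.3 * (0.187^(1/3) - 0.187/2) = 45.5866
nu = 0.0036 / 45.5866 = 7.8724e-05 mol/cm^3

7.8724e-05 mol/cm^3


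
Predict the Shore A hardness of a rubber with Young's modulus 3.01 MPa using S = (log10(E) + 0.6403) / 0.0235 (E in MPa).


log10(E) = 0.0235*S - 0.6403  =>  S = (log10(E) + 0.6403) / 0.0235
log10(3.01) = 0.478566
S = (0.478566 + 0.6403) / 0.0235 = 1.118866 / 0.0235
S = 47.6

Shore A = 47.6


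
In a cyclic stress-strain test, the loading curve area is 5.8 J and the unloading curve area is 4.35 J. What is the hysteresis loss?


Hysteresis loss = loading - unloading
= 5.8 - 4.35
= 1.45 J

1.45 J


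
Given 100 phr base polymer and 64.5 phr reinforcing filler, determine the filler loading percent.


Filler % = filler / (rubber + filler) * 100
= 64.5 / (100 + 64.5) * 100
= 64.5 / 164.5 * 100
= 39.21%

39.21%


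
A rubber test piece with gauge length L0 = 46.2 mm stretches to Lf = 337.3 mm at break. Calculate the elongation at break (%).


Elongation = (Lf - L0) / L0 * 100
= (337.3 - 46.2) / 46.2 * 100
= 291.1 / 46.2 * 100
= 630.1%

630.1%


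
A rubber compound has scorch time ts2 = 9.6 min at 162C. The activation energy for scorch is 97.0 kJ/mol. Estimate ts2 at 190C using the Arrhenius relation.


Convert temperatures: T1 = 162 + 273.15 = 435.15 K, T2 = 190 + 273.15 = 463.15 K
ts2_new = 9.6 * exp(97000 / 8.314 * (1/463.15 - 1/435.15))
1/T2 - 1/T1 = -1.3893e-04
ts2_new = 1.9 min

1.9 min


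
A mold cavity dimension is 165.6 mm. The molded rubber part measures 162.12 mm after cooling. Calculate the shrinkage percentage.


Shrinkage = (mold - part) / mold * 100
= (165.6 - 162.12) / 165.6 * 100
= 3.48 / 165.6 * 100
= 2.1%

2.1%


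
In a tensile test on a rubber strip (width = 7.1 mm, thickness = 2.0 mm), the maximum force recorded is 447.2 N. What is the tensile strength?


Area = width * thickness = 7.1 * 2.0 = 14.2 mm^2
TS = force / area = 447.2 / 14.2 = 31.49 MPa

31.49 MPa


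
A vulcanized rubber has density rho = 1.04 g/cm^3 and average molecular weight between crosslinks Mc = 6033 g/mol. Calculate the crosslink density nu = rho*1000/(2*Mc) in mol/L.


nu = rho * 1000 / (2 * Mc)
nu = 1.04 * 1000 / (2 * 6033)
nu = 1040.0 / 12066
nu = 0.0862 mol/L

0.0862 mol/L


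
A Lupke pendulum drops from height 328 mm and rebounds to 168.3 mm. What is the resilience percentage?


Resilience = h_rebound / h_drop * 100
= 168.3 / 328 * 100
= 51.3%

51.3%


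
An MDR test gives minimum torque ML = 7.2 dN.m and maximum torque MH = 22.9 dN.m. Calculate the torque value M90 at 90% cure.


M90 = ML + 0.9 * (MH - ML)
M90 = 7.2 + 0.9 * (22.9 - 7.2)
M90 = 7.2 + 0.9 * 15.7
M90 = 21.33 dN.m

21.33 dN.m


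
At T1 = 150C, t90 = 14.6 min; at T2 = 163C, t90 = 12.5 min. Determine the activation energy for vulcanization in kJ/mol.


T1 = 423.15 K, T2 = 436.15 K
1/T1 - 1/T2 = 7.0439e-05
ln(t1/t2) = ln(14.6/12.5) = 0.1553
Ea = 8.314 * 0.1553 / 7.0439e-05 = 18329.4083 J/mol
Ea = 18.33 kJ/mol

18.33 kJ/mol


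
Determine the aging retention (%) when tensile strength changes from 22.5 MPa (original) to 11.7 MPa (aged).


Retention = aged / original * 100
= 11.7 / 22.5 * 100
= 52.0%

52.0%


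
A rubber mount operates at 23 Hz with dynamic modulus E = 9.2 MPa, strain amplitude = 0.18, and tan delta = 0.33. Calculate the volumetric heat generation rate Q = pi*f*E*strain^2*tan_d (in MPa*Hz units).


Q = pi * f * E * strain^2 * tan_d
= pi * 23 * 9.2 * 0.18^2 * 0.33
= pi * 23 * 9.2 * 0.0324 * 0.33
= 7.1076

Q = 7.1076


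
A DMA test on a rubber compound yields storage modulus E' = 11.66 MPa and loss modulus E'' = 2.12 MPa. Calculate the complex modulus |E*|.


|E*| = sqrt(E'^2 + E''^2)
= sqrt(11.66^2 + 2.12^2)
= sqrt(135.9556 + 4.4944)
= 11.851 MPa

11.851 MPa


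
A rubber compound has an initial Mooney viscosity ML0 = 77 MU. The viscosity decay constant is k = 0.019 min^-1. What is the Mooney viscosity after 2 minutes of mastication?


ML = ML0 * exp(-k * t)
ML = 77 * exp(-0.019 * 2)
ML = 77 * 0.9627
ML = 74.13 MU

74.13 MU


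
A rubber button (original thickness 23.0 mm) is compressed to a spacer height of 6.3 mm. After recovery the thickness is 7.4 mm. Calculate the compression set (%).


CS = (t0 - recovered) / (t0 - ts) * 100
= (23.0 - 7.4) / (23.0 - 6.3) * 100
= 15.6 / 16.7 * 100
= 93.4%

93.4%


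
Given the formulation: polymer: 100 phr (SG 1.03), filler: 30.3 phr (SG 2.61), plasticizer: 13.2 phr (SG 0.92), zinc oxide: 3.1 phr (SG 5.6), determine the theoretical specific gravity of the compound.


Sum of weights = 146.6
Volume contributions:
  polymer: 100/1.03 = 97.0874
  filler: 30.3/2.61 = 11.6092
  plasticizer: 13.2/0.92 = 14.3478
  zinc oxide: 3.1/5.6 = 0.5536
Sum of volumes = 123.5980
SG = 146.6 / 123.5980 = 1.186

SG = 1.186


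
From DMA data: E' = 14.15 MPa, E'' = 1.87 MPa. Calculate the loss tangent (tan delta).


tan delta = E'' / E'
= 1.87 / 14.15
= 0.1322

tan delta = 0.1322


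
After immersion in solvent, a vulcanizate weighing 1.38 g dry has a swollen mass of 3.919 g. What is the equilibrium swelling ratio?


Q = W_swollen / W_dry
Q = 3.919 / 1.38
Q = 2.84

Q = 2.84


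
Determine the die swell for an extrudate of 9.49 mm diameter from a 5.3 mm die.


Die swell ratio = D_extrudate / D_die
= 9.49 / 5.3
= 1.791

Die swell = 1.791


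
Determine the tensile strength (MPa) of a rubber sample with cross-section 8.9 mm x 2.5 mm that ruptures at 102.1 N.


Area = width * thickness = 8.9 * 2.5 = 22.25 mm^2
TS = force / area = 102.1 / 22.25 = 4.59 MPa

4.59 MPa


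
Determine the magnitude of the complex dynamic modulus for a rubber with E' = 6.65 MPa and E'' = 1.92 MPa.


|E*| = sqrt(E'^2 + E''^2)
= sqrt(6.65^2 + 1.92^2)
= sqrt(44.2225 + 3.6864)
= 6.922 MPa

6.922 MPa


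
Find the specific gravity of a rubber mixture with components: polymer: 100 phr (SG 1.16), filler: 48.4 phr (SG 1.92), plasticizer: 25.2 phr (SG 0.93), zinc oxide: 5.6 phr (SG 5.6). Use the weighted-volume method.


Sum of weights = 179.2
Volume contributions:
  polymer: 100/1.16 = 86.2069
  filler: 48.4/1.92 = 25.2083
  plasticizer: 25.2/0.93 = 27.0968
  zinc oxide: 5.6/5.6 = 1.0000
Sum of volumes = 139.5120
SG = 179.2 / 139.5120 = 1.284

SG = 1.284


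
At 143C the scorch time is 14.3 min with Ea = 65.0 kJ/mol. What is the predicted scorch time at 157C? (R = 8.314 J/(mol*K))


Convert temperatures: T1 = 143 + 273.15 = 416.15 K, T2 = 157 + 273.15 = 430.15 K
ts2_new = 14.3 * exp(65000 / 8.314 * (1/430.15 - 1/416.15))
1/T2 - 1/T1 = -7.8209e-05
ts2_new = 7.76 min

7.76 min


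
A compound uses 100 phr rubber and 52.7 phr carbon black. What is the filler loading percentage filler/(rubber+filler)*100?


Filler % = filler / (rubber + filler) * 100
= 52.7 / (100 + 52.7) * 100
= 52.7 / 152.7 * 100
= 34.51%

34.51%


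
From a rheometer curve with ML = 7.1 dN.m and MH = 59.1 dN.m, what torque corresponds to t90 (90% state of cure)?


M90 = ML + 0.9 * (MH - ML)
M90 = 7.1 + 0.9 * (59.1 - 7.1)
M90 = 7.1 + 0.9 * 52.0
M90 = 53.9 dN.m

53.9 dN.m


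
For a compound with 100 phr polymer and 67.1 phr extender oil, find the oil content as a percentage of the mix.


Oil % = oil / (100 + oil) * 100
= 67.1 / (100 + 67.1) * 100
= 67.1 / 167.1 * 100
= 40.16%

40.16%


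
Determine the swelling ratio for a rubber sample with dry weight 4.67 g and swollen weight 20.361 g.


Q = W_swollen / W_dry
Q = 20.361 / 4.67
Q = 4.36

Q = 4.36


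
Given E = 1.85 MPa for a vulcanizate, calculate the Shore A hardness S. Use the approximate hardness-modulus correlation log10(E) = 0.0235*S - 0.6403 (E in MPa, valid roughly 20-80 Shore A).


log10(E) = 0.0235*S - 0.6403  =>  S = (log10(E) + 0.6403) / 0.0235
log10(1.85) = 0.267172
S = (0.267172 + 0.6403) / 0.0235 = 0.907472 / 0.0235
S = 38.6

Shore A = 38.6


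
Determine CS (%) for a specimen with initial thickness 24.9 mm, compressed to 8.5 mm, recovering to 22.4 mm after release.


CS = (t0 - recovered) / (t0 - ts) * 100
= (24.9 - 22.4) / (24.9 - 8.5) * 100
= 2.5 / 16.4 * 100
= 15.2%

15.2%


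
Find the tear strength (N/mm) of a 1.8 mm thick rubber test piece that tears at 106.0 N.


Tear strength = force / thickness
= 106.0 / 1.8
= 58.89 N/mm

58.89 N/mm


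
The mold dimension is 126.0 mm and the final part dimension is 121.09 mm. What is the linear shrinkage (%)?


Shrinkage = (mold - part) / mold * 100
= (126.0 - 121.09) / 126.0 * 100
= 4.91 / 126.0 * 100
= 3.9%

3.9%


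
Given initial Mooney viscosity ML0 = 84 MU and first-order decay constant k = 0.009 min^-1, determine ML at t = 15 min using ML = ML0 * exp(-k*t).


ML = ML0 * exp(-k * t)
ML = 84 * exp(-0.009 * 15)
ML = 84 * 0.8737
ML = 73.39 MU

73.39 MU


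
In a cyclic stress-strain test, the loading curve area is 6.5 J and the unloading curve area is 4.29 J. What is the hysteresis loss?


Hysteresis loss = loading - unloading
= 6.5 - 4.29
= 2.21 J

2.21 J


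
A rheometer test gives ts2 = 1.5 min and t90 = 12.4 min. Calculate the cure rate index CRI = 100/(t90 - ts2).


CRI = 100 / (t90 - ts2)
= 100 / (12.4 - 1.5)
= 100 / 10.9
= 9.17 min^-1

9.17 min^-1


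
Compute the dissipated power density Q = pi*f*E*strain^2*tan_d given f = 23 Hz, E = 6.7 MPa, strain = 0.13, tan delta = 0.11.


Q = pi * f * E * strain^2 * tan_d
= pi * 23 * 6.7 * 0.13^2 * 0.11
= pi * 23 * 6.7 * 0.0169 * 0.11
= 0.9000

Q = 0.9000


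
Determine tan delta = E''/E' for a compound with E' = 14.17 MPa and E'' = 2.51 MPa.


tan delta = E'' / E'
= 2.51 / 14.17
= 0.1771

tan delta = 0.1771


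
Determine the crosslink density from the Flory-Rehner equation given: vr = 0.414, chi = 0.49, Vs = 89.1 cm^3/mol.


ln(1 - vr) = ln(1 - 0.414) = -0.5344
Numerator = -((-0.5344) + 0.414 + 0.49 * 0.414^2) = 0.0365
Denominator = 89.1 * (0.414^(1/3) - 0.414/2) = 47.9629
nu = 0.0365 / 47.9629 = 7.5999e-04 mol/cm^3

7.5999e-04 mol/cm^3


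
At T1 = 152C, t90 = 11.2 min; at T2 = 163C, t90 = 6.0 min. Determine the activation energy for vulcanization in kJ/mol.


T1 = 425.15 K, T2 = 436.15 K
1/T1 - 1/T2 = 5.9322e-05
ln(t1/t2) = ln(11.2/6.0) = 0.6242
Ea = 8.314 * 0.6242 / 5.9322e-05 = 87475.6883 J/mol
Ea = 87.48 kJ/mol

87.48 kJ/mol


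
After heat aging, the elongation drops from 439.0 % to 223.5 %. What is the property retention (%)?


Retention = aged / original * 100
= 223.5 / 439.0 * 100
= 50.9%

50.9%
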